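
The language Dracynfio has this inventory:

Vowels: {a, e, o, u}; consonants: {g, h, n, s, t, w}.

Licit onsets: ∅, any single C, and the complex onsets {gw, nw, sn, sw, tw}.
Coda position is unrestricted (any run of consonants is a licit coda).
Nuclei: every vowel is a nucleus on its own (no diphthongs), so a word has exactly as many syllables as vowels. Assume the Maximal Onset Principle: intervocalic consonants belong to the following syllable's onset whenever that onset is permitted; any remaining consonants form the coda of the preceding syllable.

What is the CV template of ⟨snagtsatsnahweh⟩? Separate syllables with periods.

CCVCC.CVC.CCVC.CVC

The vowels are a, a, a, e — 4 nuclei, so 4 syllables.
/a…a/ gap (V1→V2): cluster /gts/ — the longest permitted-onset suffix is /s/; onset = /s/, preceding coda = /gt/.
/a…a/ gap (V2→V3): /tsn/ — longest licit onset from the right is /sn/, leaving /t/ as coda.
/a…e/ gap (V3→V4): /hw/; trying suffixes from longest down, /w/ is the first permitted one, so coda /h/ | onset /w/.
Putting it together: snagt.sat.snah.weh.
Mapping each syllable to C/V: /snagt/ → CCVCC, /sat/ → CVC, /snah/ → CCVC, /weh/ → CVC.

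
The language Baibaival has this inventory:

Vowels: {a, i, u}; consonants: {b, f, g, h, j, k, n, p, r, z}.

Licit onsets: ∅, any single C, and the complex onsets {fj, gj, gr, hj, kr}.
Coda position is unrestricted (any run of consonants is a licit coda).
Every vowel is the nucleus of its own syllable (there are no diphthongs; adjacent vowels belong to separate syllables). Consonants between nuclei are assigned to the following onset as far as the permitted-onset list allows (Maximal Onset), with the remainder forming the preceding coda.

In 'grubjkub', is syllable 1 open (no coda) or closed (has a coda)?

closed

The vowels are u, u — 2 nuclei, so 2 syllables.
Between /u/ (V1) and /u/ (V2): /bjk/ splits as /bj/ + /k/ (/k/ is the longest suffix that is a licit onset).
So the parse is grubj.kub.
Syllable 1 is /grubj/ with coda /bj/, so it is closed.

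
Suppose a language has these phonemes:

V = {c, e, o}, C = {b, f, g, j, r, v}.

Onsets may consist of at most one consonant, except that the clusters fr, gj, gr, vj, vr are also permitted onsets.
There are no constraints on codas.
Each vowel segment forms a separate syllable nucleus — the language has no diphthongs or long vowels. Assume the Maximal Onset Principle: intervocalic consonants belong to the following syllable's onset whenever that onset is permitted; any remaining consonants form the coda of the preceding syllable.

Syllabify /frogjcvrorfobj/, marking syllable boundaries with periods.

fro.gjc.vror.fobj

Nuclei (vowels): o, c, o, o → 4 syllables.
Between /o/ (V1) and /c/ (V2): cluster /gj/ — /gj/ is itself a permitted onset, so the whole cluster goes right; preceding coda = ∅.
Between /c/ (V2) and /o/ (V3): /vr/ — entire cluster is a permitted onset → onset /vr/, coda ∅.
Between /o/ (V3) and /o/ (V4): /rf/ splits as /r/ + /f/ (/f/ is the longest suffix that is a licit onset).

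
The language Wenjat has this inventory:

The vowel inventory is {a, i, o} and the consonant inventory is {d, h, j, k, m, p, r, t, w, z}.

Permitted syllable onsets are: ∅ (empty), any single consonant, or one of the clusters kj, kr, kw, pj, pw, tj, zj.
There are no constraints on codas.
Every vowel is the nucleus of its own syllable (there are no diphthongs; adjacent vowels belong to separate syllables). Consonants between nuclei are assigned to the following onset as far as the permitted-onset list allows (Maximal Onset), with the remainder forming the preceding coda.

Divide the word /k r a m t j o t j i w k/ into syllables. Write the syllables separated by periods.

Nuclei (vowels): a, o, i → 3 syllables.
Between /a/ (V1) and /o/ (V2): cluster /mtj/ — the longest permitted-onset suffix is /tj/; onset = /tj/, preceding coda = /m/.
Between /o/ (V2) and /i/ (V3): cluster /tj/ — /tj/ is itself a permitted onset, so the whole cluster goes right; preceding coda = ∅.

kram.tjo.tjiwk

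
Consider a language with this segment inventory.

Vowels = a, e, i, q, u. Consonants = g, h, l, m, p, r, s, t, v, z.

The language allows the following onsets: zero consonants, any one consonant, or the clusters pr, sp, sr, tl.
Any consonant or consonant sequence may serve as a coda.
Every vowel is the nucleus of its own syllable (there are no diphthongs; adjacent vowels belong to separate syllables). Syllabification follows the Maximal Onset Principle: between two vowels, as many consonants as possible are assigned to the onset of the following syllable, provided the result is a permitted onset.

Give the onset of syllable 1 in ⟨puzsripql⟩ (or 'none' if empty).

p

Nuclei (vowels): u, i, q → 3 syllables.
Between /u/ (V1) and /i/ (V2): /zsr/; trying suffixes from longest down, /sr/ is the first permitted one, so coda /z/ | onset /sr/.
Between /i/ (V2) and /q/ (V3): /p/ → onset of the next syllable (single consonants are always licit onsets).
Putting it together: puz.sri.pql.
Syllable 1 is /puz/: onset /p/, nucleus /u/, coda /z/.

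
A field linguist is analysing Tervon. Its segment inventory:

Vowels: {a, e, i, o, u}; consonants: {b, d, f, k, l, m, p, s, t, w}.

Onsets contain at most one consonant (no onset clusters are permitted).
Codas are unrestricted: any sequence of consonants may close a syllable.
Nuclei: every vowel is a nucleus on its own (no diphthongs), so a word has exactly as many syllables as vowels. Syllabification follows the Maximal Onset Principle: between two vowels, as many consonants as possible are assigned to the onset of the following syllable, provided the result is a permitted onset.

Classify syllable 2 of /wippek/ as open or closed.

closed

Vowels present: i, e; each is a nucleus, giving 2 syllables.
V1 /i/ – V2 /e/: /pp/ — longest licit onset from the right is /p/, leaving /p/ as coda.
Syllabification: wip.pek.
Syllable 2 is /pek/ with coda /k/, so it is closed.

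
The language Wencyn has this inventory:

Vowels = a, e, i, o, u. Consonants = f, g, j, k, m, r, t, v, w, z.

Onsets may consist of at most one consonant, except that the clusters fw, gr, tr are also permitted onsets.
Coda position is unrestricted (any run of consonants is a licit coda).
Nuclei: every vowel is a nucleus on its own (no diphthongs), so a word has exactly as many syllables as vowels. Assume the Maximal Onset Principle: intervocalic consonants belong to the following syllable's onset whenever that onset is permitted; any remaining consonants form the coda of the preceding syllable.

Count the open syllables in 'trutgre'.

1

Nuclei (vowels): u, e → 2 syllables.
Between /u/ (V1) and /e/ (V2): /tgr/; trying suffixes from longest down, /gr/ is the first permitted one, so coda /t/ | onset /gr/.
So the parse is trut.gre.
Classifying each syllable: /trut/ (closed), /gre/ (open).
Open syllables: 1.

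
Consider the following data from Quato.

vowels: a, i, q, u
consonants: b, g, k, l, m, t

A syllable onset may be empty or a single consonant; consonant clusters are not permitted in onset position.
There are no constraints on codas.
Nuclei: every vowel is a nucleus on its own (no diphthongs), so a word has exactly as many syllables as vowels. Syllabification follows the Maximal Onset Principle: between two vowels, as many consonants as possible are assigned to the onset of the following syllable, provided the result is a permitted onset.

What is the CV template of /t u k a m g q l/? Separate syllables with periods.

Nuclei (vowels): u, a, q → 3 syllables.
Between /u/ (V1) and /a/ (V2): /k/ is a single consonant, so it becomes the next onset.
Between /a/ (V2) and /q/ (V3): /mg/ splits as /m/ + /g/ (/g/ is the longest suffix that is a licit onset).
Result: tu.kam.gql.
Mapping each syllable to C/V: /tu/ → CV, /kam/ → CVC, /gql/ → CVC.

CV.CVC.CVC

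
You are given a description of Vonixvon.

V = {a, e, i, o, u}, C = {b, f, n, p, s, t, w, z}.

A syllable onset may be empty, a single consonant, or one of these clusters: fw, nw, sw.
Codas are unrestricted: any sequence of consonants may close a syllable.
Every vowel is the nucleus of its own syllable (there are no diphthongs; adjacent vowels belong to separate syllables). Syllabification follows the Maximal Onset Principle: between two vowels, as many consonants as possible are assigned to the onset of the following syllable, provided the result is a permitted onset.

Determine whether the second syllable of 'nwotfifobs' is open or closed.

Vowels present: o, i, o; each is a nucleus, giving 3 syllables.
Between /o/ (V1) and /i/ (V2): cluster /tf/ — the longest permitted-onset suffix is /f/; onset = /f/, preceding coda = /t/.
Between /i/ (V2) and /o/ (V3): /f/ → onset of the next syllable (single consonants are always licit onsets).
Result: nwot.fi.fobs.
Syllable 2 is /fi/; it ends in its nucleus with no coda, so it is open.

open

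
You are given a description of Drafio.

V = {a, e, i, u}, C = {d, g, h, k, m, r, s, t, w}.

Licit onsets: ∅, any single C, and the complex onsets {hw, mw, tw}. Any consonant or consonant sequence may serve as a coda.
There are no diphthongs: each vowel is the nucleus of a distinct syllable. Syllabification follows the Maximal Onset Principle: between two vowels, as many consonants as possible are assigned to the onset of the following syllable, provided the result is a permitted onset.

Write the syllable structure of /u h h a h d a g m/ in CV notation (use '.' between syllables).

VC.CVC.CVCC

Nuclei (vowels): u, a, a → 3 syllables.
Between /u/ (V1) and /a/ (V2): /hh/; trying suffixes from longest down, /h/ is the first permitted one, so coda /h/ | onset /h/.
Between /a/ (V2) and /a/ (V3): /hd/ splits as /h/ + /d/ (/d/ is the longest suffix that is a licit onset).
Result: uh.hah.dagm.
Mapping each syllable to C/V: /uh/ → VC, /hah/ → CVC, /dagm/ → CVCC.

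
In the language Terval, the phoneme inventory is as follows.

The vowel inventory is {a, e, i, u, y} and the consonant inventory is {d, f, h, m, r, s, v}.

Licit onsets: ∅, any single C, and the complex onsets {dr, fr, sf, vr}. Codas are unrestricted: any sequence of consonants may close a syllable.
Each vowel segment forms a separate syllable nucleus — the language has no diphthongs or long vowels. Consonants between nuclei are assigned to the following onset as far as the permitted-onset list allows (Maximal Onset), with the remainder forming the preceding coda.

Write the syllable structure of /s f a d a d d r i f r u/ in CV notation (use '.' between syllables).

CCV.CVC.CCV.CCV

Nuclei (vowels): a, a, i, u → 4 syllables.
/a…a/ gap (V1→V2): just /d/ — single C goes to the following onset.
/a…i/ gap (V2→V3): /ddr/ — longest licit onset from the right is /dr/, leaving /d/ as coda.
/i…u/ gap (V3→V4): /fr/ — entire cluster is a permitted onset → onset /fr/, coda ∅.
Result: sfa.dad.dri.fru.
Mapping each syllable to C/V: /sfa/ → CCV, /dad/ → CVC, /dri/ → CCV, /fru/ → CCV.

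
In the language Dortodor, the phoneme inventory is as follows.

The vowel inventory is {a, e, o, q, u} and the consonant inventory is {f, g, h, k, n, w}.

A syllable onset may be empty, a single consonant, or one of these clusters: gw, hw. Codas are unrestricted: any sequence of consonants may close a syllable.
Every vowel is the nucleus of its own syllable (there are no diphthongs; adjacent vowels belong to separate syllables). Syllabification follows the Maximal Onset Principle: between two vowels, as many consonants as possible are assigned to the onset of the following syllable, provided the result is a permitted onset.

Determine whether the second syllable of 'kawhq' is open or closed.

open

The vowels are a, q — 2 nuclei, so 2 syllables.
σ1/σ2 boundary: cluster /wh/ — the longest permitted-onset suffix is /h/; onset = /h/, preceding coda = /w/.
So the parse is kaw.hq.
Syllable 2 is /hq/; it ends in its nucleus with no coda, so it is open.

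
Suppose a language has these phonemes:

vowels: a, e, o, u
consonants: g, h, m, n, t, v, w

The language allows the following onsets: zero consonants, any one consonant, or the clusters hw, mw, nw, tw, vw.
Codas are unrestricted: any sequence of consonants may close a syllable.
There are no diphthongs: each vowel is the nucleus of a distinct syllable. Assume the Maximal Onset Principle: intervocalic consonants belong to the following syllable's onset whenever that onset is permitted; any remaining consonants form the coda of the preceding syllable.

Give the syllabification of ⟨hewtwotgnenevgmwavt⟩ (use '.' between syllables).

hew.twotg.ne.nevg.mwavt

Vowels present: e, o, e, e, a; each is a nucleus, giving 5 syllables.
Between /e/ (V1) and /o/ (V2): cluster /wtw/ — the longest permitted-onset suffix is /tw/; onset = /tw/, preceding coda = /w/.
Between /o/ (V2) and /e/ (V3): /tgn/; trying suffixes from longest down, /n/ is the first permitted one, so coda /tg/ | onset /n/.
Between /e/ (V3) and /e/ (V4): just /n/ — single C goes to the following onset.
Between /e/ (V4) and /a/ (V5): cluster /vgmw/ — the longest permitted-onset suffix is /mw/; onset = /mw/, preceding coda = /vg/.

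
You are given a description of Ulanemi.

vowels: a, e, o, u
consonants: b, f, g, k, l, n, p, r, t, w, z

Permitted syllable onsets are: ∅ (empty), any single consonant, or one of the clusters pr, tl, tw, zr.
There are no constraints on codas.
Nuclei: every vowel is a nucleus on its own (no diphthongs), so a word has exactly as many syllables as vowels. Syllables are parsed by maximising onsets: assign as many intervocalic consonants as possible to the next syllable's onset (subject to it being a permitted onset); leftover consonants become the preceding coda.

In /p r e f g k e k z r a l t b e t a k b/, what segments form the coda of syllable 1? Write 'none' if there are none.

fg

Vowels present: e, e, a, e, a; each is a nucleus, giving 5 syllables.
Between /e/ (V1) and /e/ (V2): /fgk/; trying suffixes from longest down, /k/ is the first permitted one, so coda /fg/ | onset /k/.
Between /e/ (V2) and /a/ (V3): /kzr/ splits as /k/ + /zr/ (/zr/ is the longest suffix that is a licit onset).
Between /a/ (V3) and /e/ (V4): /ltb/ — longest licit onset from the right is /b/, leaving /lt/ as coda.
Between /e/ (V4) and /a/ (V5): just /t/ — single C goes to the following onset.
Syllabification: prefg.kek.zralt.be.takb.
Syllable 1 is /prefg/: onset /pr/, nucleus /e/, coda /fg/.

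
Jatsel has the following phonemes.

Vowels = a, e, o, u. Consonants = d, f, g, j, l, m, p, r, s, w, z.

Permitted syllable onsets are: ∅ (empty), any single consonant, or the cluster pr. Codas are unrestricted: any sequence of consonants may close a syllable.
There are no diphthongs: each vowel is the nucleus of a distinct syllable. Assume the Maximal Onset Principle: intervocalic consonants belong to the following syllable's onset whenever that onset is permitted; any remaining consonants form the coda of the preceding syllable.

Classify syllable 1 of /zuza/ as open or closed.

open

Nuclei (vowels): u, a → 2 syllables.
/u…a/ gap (V1→V2): /z/ is a single consonant, so it becomes the next onset.
So the parse is zu.za.
Syllable 1 is /zu/; it ends in its nucleus with no coda, so it is open.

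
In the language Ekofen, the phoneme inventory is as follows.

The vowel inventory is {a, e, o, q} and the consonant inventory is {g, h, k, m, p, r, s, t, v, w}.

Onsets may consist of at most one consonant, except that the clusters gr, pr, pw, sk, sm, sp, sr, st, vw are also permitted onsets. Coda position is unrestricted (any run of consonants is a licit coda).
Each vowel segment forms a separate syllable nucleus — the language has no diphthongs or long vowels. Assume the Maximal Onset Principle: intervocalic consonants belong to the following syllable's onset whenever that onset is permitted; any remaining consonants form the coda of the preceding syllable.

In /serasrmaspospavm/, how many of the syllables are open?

3

Vowels present: e, a, a, o, a; each is a nucleus, giving 5 syllables.
V1 /e/ – V2 /a/: /r/ is a single consonant, so it becomes the next onset.
V2 /a/ – V3 /a/: /srm/ splits as /sr/ + /m/ (/m/ is the longest suffix that is a licit onset).
V3 /a/ – V4 /o/: /sp/ is a licit onset in full, so it all attaches to the next syllable.
V4 /o/ – V5 /a/: /sp/ — entire cluster is a permitted onset → onset /sp/, coda ∅.
Putting it together: se.rasr.ma.spo.spavm.
Classifying each syllable: /se/ (open), /rasr/ (closed), /ma/ (open), /spo/ (open), /spavm/ (closed).
Open syllables: 3.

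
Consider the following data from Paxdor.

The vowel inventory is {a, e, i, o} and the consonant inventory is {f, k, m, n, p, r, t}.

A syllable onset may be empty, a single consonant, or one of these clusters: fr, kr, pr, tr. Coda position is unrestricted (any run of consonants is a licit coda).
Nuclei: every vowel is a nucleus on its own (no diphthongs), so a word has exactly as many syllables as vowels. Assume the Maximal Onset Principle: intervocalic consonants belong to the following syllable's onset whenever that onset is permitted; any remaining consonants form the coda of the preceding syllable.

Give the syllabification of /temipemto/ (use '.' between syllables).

Nuclei (vowels): e, i, e, o → 4 syllables.
/e…i/ gap (V1→V2): /m/ → onset of the next syllable (single consonants are always licit onsets).
/i…e/ gap (V2→V3): just /p/ — single C goes to the following onset.
/e…o/ gap (V3→V4): /mt/ — longest licit onset from the right is /t/, leaving /m/ as coda.

te.mi.pem.to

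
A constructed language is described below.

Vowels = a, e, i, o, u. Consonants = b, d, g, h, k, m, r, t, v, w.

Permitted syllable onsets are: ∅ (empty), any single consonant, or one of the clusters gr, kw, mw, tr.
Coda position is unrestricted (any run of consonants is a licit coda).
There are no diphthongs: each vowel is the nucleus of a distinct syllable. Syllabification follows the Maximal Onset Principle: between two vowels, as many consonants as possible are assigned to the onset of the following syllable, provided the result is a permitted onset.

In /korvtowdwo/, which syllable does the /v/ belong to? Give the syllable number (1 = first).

The vowels are o, o, o — 3 nuclei, so 3 syllables.
Between /o/ (V1) and /o/ (V2): /rvt/; trying suffixes from longest down, /t/ is the first permitted one, so coda /rv/ | onset /t/.
Between /o/ (V2) and /o/ (V3): /wdw/ — longest licit onset from the right is /w/, leaving /wd/ as coda.
Syllabification: korv.towd.wo.
The /v/ is in the coda of syllable 1 (/korv/).

1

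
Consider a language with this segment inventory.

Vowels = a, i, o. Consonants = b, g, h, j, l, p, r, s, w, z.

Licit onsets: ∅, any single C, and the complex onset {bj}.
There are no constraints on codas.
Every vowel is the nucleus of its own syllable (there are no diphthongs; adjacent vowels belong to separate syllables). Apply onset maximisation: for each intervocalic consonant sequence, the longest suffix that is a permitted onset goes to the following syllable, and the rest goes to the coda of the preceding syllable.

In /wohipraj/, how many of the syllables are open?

Vowels present: o, i, a; each is a nucleus, giving 3 syllables.
V1 /o/ – V2 /i/: just /h/ — single C goes to the following onset.
V2 /i/ – V3 /a/: /pr/ — longest licit onset from the right is /r/, leaving /p/ as coda.
Result: wo.hip.raj.
Classifying each syllable: /wo/ (open), /hip/ (closed), /raj/ (closed).
Open syllables: 1.

1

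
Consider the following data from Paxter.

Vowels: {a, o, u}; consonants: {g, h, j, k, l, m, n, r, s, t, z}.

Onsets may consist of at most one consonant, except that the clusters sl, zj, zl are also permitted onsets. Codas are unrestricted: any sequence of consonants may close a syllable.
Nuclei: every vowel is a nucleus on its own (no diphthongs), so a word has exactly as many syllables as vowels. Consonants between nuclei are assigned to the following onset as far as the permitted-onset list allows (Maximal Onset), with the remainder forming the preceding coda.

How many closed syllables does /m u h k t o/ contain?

Nuclei (vowels): u, o → 2 syllables.
/u…o/ gap (V1→V2): cluster /hkt/ — the longest permitted-onset suffix is /t/; onset = /t/, preceding coda = /hk/.
Putting it together: muhk.to.
Classifying each syllable: /muhk/ (closed), /to/ (open).
Closed syllables: 1.

1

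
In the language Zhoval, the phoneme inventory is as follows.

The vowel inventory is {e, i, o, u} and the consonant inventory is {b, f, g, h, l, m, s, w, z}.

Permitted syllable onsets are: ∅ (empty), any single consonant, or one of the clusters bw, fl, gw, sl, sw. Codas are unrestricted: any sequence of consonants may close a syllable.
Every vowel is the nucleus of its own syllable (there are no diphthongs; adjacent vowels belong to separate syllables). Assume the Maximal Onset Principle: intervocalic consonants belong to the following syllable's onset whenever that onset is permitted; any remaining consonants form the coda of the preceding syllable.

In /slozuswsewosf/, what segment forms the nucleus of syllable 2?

u

Nuclei (vowels): o, u, e, o → 4 syllables.
The second nucleus (vowel 2 from the left) is /u/.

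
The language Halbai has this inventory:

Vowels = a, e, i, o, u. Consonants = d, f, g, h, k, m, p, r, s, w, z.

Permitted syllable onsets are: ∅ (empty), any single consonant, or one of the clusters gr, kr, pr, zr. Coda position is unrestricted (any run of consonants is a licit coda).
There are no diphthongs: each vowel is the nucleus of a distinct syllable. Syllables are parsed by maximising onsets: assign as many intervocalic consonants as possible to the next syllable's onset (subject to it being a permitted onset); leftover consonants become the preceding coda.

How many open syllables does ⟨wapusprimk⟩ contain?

The vowels are a, u, i — 3 nuclei, so 3 syllables.
/a…u/ gap (V1→V2): just /p/ — single C goes to the following onset.
/u…i/ gap (V2→V3): /spr/; trying suffixes from longest down, /pr/ is the first permitted one, so coda /s/ | onset /pr/.
So the parse is wa.pus.primk.
Classifying each syllable: /wa/ (open), /pus/ (closed), /primk/ (closed).
Open syllables: 1.

1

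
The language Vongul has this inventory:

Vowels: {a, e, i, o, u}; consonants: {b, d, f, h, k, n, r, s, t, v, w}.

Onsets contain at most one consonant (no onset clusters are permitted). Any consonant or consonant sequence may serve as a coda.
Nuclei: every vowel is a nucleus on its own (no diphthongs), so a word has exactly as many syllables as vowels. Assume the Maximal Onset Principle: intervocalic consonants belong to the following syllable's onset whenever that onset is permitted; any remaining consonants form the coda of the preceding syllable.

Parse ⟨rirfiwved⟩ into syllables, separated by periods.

Nuclei (vowels): i, i, e → 3 syllables.
V1 /i/ – V2 /i/: /rf/ — longest licit onset from the right is /f/, leaving /r/ as coda.
V2 /i/ – V3 /e/: /wv/ splits as /w/ + /v/ (/v/ is the longest suffix that is a licit onset).

rir.fiw.ved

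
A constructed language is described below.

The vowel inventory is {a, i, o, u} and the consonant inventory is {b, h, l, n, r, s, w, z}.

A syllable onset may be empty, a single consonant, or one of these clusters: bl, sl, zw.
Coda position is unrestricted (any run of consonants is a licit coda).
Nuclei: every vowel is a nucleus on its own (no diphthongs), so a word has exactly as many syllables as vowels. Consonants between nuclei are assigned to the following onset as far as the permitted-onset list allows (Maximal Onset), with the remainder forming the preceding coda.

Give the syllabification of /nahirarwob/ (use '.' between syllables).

Vowels present: a, i, a, o; each is a nucleus, giving 4 syllables.
σ1/σ2 boundary: /h/ is a single consonant, so it becomes the next onset.
σ2/σ3 boundary: just /r/ — single C goes to the following onset.
σ3/σ4 boundary: /rw/ splits as /r/ + /w/ (/w/ is the longest suffix that is a licit onset).

na.hi.rar.wob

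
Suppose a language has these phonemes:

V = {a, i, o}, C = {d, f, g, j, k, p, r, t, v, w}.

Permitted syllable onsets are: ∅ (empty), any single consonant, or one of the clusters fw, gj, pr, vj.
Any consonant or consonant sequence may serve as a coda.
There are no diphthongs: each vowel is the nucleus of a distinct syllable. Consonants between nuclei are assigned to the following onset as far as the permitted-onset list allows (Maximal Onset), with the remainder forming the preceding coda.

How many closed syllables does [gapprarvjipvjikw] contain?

Vowels present: a, a, i, i; each is a nucleus, giving 4 syllables.
/a…a/ gap (V1→V2): cluster /ppr/ — the longest permitted-onset suffix is /pr/; onset = /pr/, preceding coda = /p/.
/a…i/ gap (V2→V3): /rvj/; trying suffixes from longest down, /vj/ is the first permitted one, so coda /r/ | onset /vj/.
/i…i/ gap (V3→V4): /pvj/ splits as /p/ + /vj/ (/vj/ is the longest suffix that is a licit onset).
Result: gap.prar.vjip.vjikw.
Classifying each syllable: /gap/ (closed), /prar/ (closed), /vjip/ (closed), /vjikw/ (closed).
Closed syllables: 4.

4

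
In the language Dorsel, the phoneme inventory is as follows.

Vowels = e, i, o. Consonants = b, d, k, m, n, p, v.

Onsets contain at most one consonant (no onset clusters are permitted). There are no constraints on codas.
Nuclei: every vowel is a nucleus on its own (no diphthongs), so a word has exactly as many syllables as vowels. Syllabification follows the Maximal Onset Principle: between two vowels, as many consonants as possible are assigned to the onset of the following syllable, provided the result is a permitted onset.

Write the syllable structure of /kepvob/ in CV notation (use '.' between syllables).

CVC.CVC

The vowels are e, o — 2 nuclei, so 2 syllables.
/e…o/ gap (V1→V2): /pv/ splits as /p/ + /v/ (/v/ is the longest suffix that is a licit onset).
So the parse is kep.vob.
Mapping each syllable to C/V: /kep/ → CVC, /vob/ → CVC.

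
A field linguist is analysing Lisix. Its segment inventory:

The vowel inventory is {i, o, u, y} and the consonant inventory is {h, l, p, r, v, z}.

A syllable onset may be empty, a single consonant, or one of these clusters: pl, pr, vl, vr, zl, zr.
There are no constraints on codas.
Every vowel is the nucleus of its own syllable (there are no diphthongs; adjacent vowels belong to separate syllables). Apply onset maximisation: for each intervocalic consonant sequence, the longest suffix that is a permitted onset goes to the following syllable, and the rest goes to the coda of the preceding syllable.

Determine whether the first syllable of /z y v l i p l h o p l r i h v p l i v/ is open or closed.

open

Nuclei (vowels): y, i, o, i, i → 5 syllables.
V1 /y/ – V2 /i/: cluster /vl/ — /vl/ is itself a permitted onset, so the whole cluster goes right; preceding coda = ∅.
V2 /i/ – V3 /o/: cluster /plh/ — the longest permitted-onset suffix is /h/; onset = /h/, preceding coda = /pl/.
V3 /o/ – V4 /i/: /plr/; trying suffixes from longest down, /r/ is the first permitted one, so coda /pl/ | onset /r/.
V4 /i/ – V5 /i/: /hvpl/; trying suffixes from longest down, /pl/ is the first permitted one, so coda /hv/ | onset /pl/.
So the parse is zy.vlipl.hopl.rihv.pliv.
Syllable 1 is /zy/; it ends in its nucleus with no coda, so it is open.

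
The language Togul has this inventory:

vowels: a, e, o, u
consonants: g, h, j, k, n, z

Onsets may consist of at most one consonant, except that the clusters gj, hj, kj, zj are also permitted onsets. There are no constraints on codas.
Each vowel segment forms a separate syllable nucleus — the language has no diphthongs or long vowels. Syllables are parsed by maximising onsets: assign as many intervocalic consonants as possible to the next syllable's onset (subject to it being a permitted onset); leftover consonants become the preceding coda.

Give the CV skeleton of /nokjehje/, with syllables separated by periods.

CV.CCV.CCV

Vowels present: o, e, e; each is a nucleus, giving 3 syllables.
Between /o/ (V1) and /e/ (V2): /kj/ is a licit onset in full, so it all attaches to the next syllable.
Between /e/ (V2) and /e/ (V3): cluster /hj/ — /hj/ is itself a permitted onset, so the whole cluster goes right; preceding coda = ∅.
So the parse is no.kje.hje.
Mapping each syllable to C/V: /no/ → CV, /kje/ → CCV, /hje/ → CCV.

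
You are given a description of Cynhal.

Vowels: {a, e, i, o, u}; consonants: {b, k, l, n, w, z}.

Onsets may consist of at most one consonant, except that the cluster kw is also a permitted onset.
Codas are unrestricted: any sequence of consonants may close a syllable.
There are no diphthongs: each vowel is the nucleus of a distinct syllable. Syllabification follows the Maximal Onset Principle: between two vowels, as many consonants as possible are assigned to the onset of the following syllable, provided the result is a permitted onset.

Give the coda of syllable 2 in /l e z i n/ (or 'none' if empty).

n

Vowels present: e, i; each is a nucleus, giving 2 syllables.
/e…i/ gap (V1→V2): /z/ is a single consonant, so it becomes the next onset.
Result: le.zin.
Syllable 2 is /zin/: onset /z/, nucleus /i/, coda /n/.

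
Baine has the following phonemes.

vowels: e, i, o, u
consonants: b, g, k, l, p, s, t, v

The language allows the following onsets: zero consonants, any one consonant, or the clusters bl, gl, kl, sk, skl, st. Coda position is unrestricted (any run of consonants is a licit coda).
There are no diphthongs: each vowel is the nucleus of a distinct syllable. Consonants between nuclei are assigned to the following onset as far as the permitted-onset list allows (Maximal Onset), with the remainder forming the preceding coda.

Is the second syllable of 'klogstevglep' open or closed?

The vowels are o, e, e — 3 nuclei, so 3 syllables.
V1 /o/ – V2 /e/: cluster /gst/ — the longest permitted-onset suffix is /st/; onset = /st/, preceding coda = /g/.
V2 /e/ – V3 /e/: /vgl/ splits as /v/ + /gl/ (/gl/ is the longest suffix that is a licit onset).
Syllabification: klog.stev.glep.
Syllable 2 is /stev/ with coda /v/, so it is closed.

closed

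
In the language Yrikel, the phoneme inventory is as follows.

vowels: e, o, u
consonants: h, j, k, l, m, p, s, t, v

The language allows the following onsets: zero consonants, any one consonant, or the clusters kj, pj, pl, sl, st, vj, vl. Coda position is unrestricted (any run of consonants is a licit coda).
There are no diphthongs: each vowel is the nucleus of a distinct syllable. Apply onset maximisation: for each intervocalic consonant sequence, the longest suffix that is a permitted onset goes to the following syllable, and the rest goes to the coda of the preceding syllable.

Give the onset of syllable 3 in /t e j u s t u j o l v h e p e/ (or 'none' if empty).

Vowels present: e, u, u, o, e, e; each is a nucleus, giving 6 syllables.
V1 /e/ – V2 /u/: just /j/ — single C goes to the following onset.
V2 /u/ – V3 /u/: /st/ is a licit onset in full, so it all attaches to the next syllable.
V3 /u/ – V4 /o/: /j/ → onset of the next syllable (single consonants are always licit onsets).
V4 /o/ – V5 /e/: /lvh/; trying suffixes from longest down, /h/ is the first permitted one, so coda /lv/ | onset /h/.
V5 /e/ – V6 /e/: /p/ → onset of the next syllable (single consonants are always licit onsets).
So the parse is te.ju.stu.jolv.he.pe.
Syllable 3 is /stu/: onset /st/, nucleus /u/, coda ∅.

st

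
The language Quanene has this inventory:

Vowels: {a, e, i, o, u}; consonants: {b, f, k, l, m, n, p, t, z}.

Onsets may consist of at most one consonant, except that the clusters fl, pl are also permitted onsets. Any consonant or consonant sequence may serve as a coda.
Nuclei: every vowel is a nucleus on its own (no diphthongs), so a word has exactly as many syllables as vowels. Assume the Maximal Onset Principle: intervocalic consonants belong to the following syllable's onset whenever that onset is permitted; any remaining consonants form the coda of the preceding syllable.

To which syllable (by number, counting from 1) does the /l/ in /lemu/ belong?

Nuclei (vowels): e, u → 2 syllables.
σ1/σ2 boundary: just /m/ — single C goes to the following onset.
Result: le.mu.
The /l/ is in the onset of syllable 1 (/le/).

1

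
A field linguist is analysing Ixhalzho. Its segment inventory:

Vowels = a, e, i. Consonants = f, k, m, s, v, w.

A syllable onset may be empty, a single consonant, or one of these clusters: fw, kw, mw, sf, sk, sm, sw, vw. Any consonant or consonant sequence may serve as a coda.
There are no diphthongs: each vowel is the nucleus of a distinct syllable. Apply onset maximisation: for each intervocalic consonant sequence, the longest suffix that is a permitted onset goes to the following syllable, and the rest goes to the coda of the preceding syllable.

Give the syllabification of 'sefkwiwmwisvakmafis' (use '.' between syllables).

The vowels are e, i, i, a, a, i — 6 nuclei, so 6 syllables.
σ1/σ2 boundary: /fkw/ — longest licit onset from the right is /kw/, leaving /f/ as coda.
σ2/σ3 boundary: /wmw/ splits as /w/ + /mw/ (/mw/ is the longest suffix that is a licit onset).
σ3/σ4 boundary: /sv/; trying suffixes from longest down, /v/ is the first permitted one, so coda /s/ | onset /v/.
σ4/σ5 boundary: /km/ splits as /k/ + /m/ (/m/ is the longest suffix that is a licit onset).
σ5/σ6 boundary: just /f/ — single C goes to the following onset.

sef.kwiw.mwis.vak.ma.fis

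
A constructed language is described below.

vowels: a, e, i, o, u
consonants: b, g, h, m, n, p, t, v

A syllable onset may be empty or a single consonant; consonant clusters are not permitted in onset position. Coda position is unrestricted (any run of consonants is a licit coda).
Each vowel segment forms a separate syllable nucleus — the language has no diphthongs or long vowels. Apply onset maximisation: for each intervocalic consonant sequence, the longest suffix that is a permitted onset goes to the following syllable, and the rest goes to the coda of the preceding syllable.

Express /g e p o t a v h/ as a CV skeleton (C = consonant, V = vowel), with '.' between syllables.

The vowels are e, o, a — 3 nuclei, so 3 syllables.
/e…o/ gap (V1→V2): just /p/ — single C goes to the following onset.
/o…a/ gap (V2→V3): just /t/ — single C goes to the following onset.
Result: ge.po.tavh.
Mapping each syllable to C/V: /ge/ → CV, /po/ → CV, /tavh/ → CVCC.

CV.CV.CVCC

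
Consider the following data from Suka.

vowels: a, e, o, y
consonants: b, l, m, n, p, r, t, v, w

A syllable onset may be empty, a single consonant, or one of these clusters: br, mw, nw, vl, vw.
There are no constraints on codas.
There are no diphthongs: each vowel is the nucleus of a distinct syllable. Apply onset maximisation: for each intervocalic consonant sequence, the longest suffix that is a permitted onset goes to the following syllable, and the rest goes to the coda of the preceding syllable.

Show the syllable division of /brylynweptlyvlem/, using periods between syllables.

bry.ly.nwept.ly.vlem

Vowels present: y, y, e, y, e; each is a nucleus, giving 5 syllables.
σ1/σ2 boundary: just /l/ — single C goes to the following onset.
σ2/σ3 boundary: cluster /nw/ — /nw/ is itself a permitted onset, so the whole cluster goes right; preceding coda = ∅.
σ3/σ4 boundary: cluster /ptl/ — the longest permitted-onset suffix is /l/; onset = /l/, preceding coda = /pt/.
σ4/σ5 boundary: /vl/ — entire cluster is a permitted onset → onset /vl/, coda ∅.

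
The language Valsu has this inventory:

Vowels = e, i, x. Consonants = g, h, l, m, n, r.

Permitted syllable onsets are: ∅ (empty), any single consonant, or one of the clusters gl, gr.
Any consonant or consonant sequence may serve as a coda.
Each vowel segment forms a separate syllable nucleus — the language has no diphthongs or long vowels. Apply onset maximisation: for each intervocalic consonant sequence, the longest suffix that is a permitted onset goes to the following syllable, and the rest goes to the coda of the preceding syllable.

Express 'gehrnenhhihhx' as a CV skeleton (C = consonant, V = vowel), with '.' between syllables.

Nuclei (vowels): e, e, i, x → 4 syllables.
σ1/σ2 boundary: /hrn/ splits as /hr/ + /n/ (/n/ is the longest suffix that is a licit onset).
σ2/σ3 boundary: /nhh/ — longest licit onset from the right is /h/, leaving /nh/ as coda.
σ3/σ4 boundary: /hh/ — longest licit onset from the right is /h/, leaving /h/ as coda.
Putting it together: gehr.nenh.hih.hx.
Mapping each syllable to C/V: /gehr/ → CVCC, /nenh/ → CVCC, /hih/ → CVC, /hx/ → CV.

CVCC.CVCC.CVC.CV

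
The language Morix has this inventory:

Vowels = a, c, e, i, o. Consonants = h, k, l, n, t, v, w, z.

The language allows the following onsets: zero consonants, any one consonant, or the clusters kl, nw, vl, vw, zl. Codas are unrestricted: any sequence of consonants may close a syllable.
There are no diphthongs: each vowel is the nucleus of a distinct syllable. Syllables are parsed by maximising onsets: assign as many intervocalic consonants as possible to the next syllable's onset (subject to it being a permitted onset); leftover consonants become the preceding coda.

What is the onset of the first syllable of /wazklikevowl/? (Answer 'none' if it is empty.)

Nuclei (vowels): a, i, e, o → 4 syllables.
Between /a/ (V1) and /i/ (V2): /zkl/ splits as /z/ + /kl/ (/kl/ is the longest suffix that is a licit onset).
Between /i/ (V2) and /e/ (V3): /k/ is a single consonant, so it becomes the next onset.
Between /e/ (V3) and /o/ (V4): /v/ → onset of the next syllable (single consonants are always licit onsets).
So the parse is waz.kli.ke.vowl.
Syllable 1 is /waz/: onset /w/, nucleus /a/, coda /z/.

w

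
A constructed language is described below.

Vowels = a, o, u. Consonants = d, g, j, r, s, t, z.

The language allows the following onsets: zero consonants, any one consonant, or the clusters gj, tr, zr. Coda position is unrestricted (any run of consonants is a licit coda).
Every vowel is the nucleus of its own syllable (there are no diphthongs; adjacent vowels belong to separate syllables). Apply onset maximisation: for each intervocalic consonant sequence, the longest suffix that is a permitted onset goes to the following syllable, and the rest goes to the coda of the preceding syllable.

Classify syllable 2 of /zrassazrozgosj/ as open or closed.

The vowels are a, a, o, o — 4 nuclei, so 4 syllables.
Between /a/ (V1) and /a/ (V2): /ss/ splits as /s/ + /s/ (/s/ is the longest suffix that is a licit onset).
Between /a/ (V2) and /o/ (V3): /zr/ — entire cluster is a permitted onset → onset /zr/, coda ∅.
Between /o/ (V3) and /o/ (V4): /zg/ — longest licit onset from the right is /g/, leaving /z/ as coda.
Putting it together: zras.sa.zroz.gosj.
Syllable 2 is /sa/; it ends in its nucleus with no coda, so it is open.

open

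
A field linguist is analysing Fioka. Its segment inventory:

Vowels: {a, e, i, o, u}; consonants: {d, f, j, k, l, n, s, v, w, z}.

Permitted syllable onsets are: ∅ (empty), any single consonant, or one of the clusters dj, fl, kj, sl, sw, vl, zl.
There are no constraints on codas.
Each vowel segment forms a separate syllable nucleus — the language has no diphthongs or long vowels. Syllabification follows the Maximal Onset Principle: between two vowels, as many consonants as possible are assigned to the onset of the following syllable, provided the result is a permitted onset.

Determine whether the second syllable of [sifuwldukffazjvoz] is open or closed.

closed

Nuclei (vowels): i, u, u, a, o → 5 syllables.
/i…u/ gap (V1→V2): just /f/ — single C goes to the following onset.
/u…u/ gap (V2→V3): /wld/; trying suffixes from longest down, /d/ is the first permitted one, so coda /wl/ | onset /d/.
/u…a/ gap (V3→V4): /kff/ splits as /kf/ + /f/ (/f/ is the longest suffix that is a licit onset).
/a…o/ gap (V4→V5): cluster /zjv/ — the longest permitted-onset suffix is /v/; onset = /v/, preceding coda = /zj/.
Syllabification: si.fuwl.dukf.fazj.voz.
Syllable 2 is /fuwl/ with coda /wl/, so it is closed.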